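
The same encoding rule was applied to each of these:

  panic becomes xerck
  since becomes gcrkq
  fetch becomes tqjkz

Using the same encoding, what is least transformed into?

p(15)→x(23) and a(0)→e(4) fit y≡3x+4 (mod 26); the inverse of 3 mod 26 is 9. Each letter's alphabet position (a=0..z=25) is mapped through 3·x+4 mod 26 — an affine cipher.
Applying it to least: l(11)→3·11+4≡11=l; e(4)→3·4+4≡16=q; a(0)→3·0+4≡4=e; s(18)→3·18+4≡6=g; t(19)→3·19+4≡9=j (all mod 26).

lqegj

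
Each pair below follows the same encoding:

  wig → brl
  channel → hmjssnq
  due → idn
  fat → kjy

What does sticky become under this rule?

The shift depends on letter class: consonant w→b is +5, but vowel i→r is +9. Two shifts are in play — +9 for a/e/i/o/u, +5 for every other letter.
Applying it to sticky: s(cons)+5=x, t(cons)+5=y, i(vowel)+9=r, c(cons)+5=h, k(cons)+5=p, y(cons)+5=d.

xyrhpd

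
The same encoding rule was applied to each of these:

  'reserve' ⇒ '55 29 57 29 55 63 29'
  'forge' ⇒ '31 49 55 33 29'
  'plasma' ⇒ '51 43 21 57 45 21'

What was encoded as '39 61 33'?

With a=1..z=26, the number is 2·pos + 19.
Undoing it on 39 61 33: 39→(39−19)÷2=10=j, 61→(61−19)÷2=21=u, 33→(33−19)÷2=7=g.

jug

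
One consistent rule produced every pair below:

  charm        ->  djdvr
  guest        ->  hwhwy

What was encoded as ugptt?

tempo

In charm: c→d is +1, h→j is +2, a→d is +3, r→v is +4 — the shift increases by 1 each position. The shift increases by 1 at each position, starting from +1: 1, 2, 3, ….
Undoing it on ugptt: u−1=t, g−2=e, p−3=m, t−4=p, t−5=o.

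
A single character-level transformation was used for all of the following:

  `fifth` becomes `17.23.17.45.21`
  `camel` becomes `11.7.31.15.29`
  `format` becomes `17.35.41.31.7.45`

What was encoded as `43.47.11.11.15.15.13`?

succeed

With a=1..z=26, the number is 2·pos + 5.
Reversing it on 43.47.11.11.15.15.13: 43→(43−5)÷2=19=s, 47→(47−5)÷2=21=u, 11→(11−5)÷2=3=c, 11→(11−5)÷2=3=c, 15→(15−5)÷2=5=e, 15→(15−5)÷2=5=e, 13→(13−5)÷2=4=d.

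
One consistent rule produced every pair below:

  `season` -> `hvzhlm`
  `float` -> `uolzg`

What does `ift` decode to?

rug

Each letter is replaced by its mirror in the alphabet: a↔z, b↔y, c↔x, and so on (the Atbash cipher).
Reversing it on ift: i↔r, f↔u, t↔g.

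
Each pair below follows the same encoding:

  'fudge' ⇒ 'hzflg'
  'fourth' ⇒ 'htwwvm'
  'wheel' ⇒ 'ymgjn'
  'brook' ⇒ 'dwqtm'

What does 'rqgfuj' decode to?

please

Shifts by position in fudge: pos 0: f→h (+2), pos 1: u→z (+5), pos 2: d→f (+2), pos 3: g→l (+5) — repeating every 2. It's a Vigenère-style cipher with numeric key [2,5]: position i shifts by key[i mod 2].
Decoding rqgfuj: r−2=p, q−5=l, g−2=e, f−5=a, u−2=s, j−5=e.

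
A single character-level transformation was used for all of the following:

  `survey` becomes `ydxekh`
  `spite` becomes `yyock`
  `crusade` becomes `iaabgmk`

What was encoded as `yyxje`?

It's a Vigenère-style cipher with numeric key [6,9]: position i shifts by key[i mod 2].
Decoding yyxje: y−6=s, y−9=p, x−6=r, j−9=a, e−6=y.

spray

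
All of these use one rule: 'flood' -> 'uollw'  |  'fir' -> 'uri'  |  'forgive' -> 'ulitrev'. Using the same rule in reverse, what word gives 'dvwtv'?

wedge

Each pair mirrors across the alphabet (f↔u, l↔o, o↔l): positions sum to 25. This is the alphabet-reversal cipher (Atbash): a becomes z, b becomes y, etc.
Reversing it on dvwtv: d↔w, v↔e, w↔d, t↔g, v↔e.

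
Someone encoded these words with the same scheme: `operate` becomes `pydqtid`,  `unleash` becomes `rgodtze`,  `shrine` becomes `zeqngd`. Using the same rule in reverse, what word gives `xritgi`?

mutant

o(14)→p(15) and p(15)→y(24) fit y≡9x+19 (mod 26); the inverse of 9 mod 26 is 3. Each letter's alphabet position (a=0..z=25) is mapped through 9·x+19 mod 26 — an affine cipher.
Undoing it on xritgi: x(23)→3·(23−19)≡12=m; r(17)→3·(17−19)≡20=u; i(8)→3·(8−19)≡19=t; t(19)→3·(19−19)≡0=a; g(6)→3·(6−19)≡13=n; i(8)→3·(8−19)≡19=t (all mod 26).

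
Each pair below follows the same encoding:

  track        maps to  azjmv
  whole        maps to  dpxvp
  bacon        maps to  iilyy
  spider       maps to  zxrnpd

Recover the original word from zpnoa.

sheep

Each letter shifts forward by (position + 7), i.e. 7, 8, 9, … — the shift grows by one for each successive letter.
Decoding zpnoa: z−7=s, p−8=h, n−9=e, o−10=e, a−11=p.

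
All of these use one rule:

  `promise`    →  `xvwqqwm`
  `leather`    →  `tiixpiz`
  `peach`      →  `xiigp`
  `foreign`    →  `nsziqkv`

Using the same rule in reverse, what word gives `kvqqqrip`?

Shifts by position in promise: pos 0: p→x (+8), pos 1: r→v (+4), pos 2: o→w (+8), pos 3: m→q (+4) — repeating every 2. A repeating key of period 2 is used — shifts +8, +4 over and over.
Undoing it on kvqqqrip: k−8=c, v−4=r, q−8=i, q−4=m, q−8=i, r−4=n, i−8=a, p−4=l.

criminal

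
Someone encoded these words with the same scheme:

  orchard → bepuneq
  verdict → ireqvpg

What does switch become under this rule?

fjvgpu

Every letter moves 13 places later in the alphabet, wrapping around z→a.
On switch: s+13=f, w+13=j, i+13=v, t+13=g, c+13=p, h+13=u.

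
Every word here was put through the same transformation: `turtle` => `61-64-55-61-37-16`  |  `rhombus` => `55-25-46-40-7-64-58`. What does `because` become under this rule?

7-16-10-4-64-58-16

t(#20)→61 and u(#21)→64: differences scale by 3, so n = 3·pos + 1. The formula is n = 3×(alphabet index, a=1) + 1.
Applying it to because: b=2→7, e=5→16, c=3→10, a=1→4, u=21→64, s=19→58, e=5→16.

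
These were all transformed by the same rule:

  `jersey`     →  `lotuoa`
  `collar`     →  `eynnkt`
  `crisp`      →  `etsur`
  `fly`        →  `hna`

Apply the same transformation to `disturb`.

fsuvetd

The shift depends on letter class: consonant j→l is +2, but vowel e→o is +10. Vowels shift forward by 10 and consonants shift forward by 2.
For disturb: d(cons)+2=f, i(vowel)+10=s, s(cons)+2=u, t(cons)+2=v, u(vowel)+10=e, r(cons)+2=t, b(cons)+2=d.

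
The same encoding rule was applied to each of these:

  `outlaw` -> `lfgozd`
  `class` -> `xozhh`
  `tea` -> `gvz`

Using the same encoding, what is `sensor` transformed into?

Each pair mirrors across the alphabet (o↔l, u↔f, t↔g): positions sum to 25. Each letter is replaced by its mirror in the alphabet: a↔z, b↔y, c↔x, and so on (the Atbash cipher).
Applying it to sensor: s↔h, e↔v, n↔m, s↔h, o↔l, r↔i.

hvmhli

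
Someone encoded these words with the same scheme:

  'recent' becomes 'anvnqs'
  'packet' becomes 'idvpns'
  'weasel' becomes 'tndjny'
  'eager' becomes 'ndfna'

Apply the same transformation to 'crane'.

vadqn

Each letter's alphabet position (a=0..z=25) is mapped through 9·x+3 mod 26 — an affine cipher.
For crane: c(2)→9·2+3≡21=v; r(17)→9·17+3≡0=a; a(0)→9·0+3≡3=d; n(13)→9·13+3≡16=q; e(4)→9·4+3≡13=n (all mod 26).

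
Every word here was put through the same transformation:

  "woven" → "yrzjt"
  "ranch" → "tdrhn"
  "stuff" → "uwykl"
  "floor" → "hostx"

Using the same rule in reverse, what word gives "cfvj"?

acre

In woven: w→y is +2, o→r is +3, v→z is +4, e→j is +5 — the shift increases by 1 each position. The shift increases by 1 at each position, starting from +2: 2, 3, 4, ….
Reversing it on cfvj: c−2=a, f−3=c, v−4=r, j−5=e.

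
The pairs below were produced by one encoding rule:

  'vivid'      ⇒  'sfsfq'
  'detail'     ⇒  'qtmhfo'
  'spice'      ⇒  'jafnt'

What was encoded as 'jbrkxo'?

symbol

v(21)→s(18) and i(8)→f(5) fit y≡3x+7 (mod 26); the inverse of 3 mod 26 is 9. Each letter's alphabet position (a=0..z=25) is mapped through 3·x+7 mod 26 — an affine cipher.
Decoding jbrkxo: j(9)→9·(9−7)≡18=s; b(1)→9·(1−7)≡24=y; r(17)→9·(17−7)≡12=m; k(10)→9·(10−7)≡1=b; x(23)→9·(23−7)≡14=o; o(14)→9·(14−7)≡11=l (all mod 26).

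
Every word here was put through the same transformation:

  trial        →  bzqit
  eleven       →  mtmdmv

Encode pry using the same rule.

xzg

Each letter is shifted forward by 8 in the alphabet (a Caesar shift of +8).
On pry: p+8=x, r+8=z, y+8=g.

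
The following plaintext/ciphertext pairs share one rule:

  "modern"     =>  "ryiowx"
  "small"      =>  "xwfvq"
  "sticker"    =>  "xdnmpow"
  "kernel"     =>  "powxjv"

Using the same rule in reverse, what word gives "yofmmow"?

It's a Vigenère-style cipher with numeric key [5,10]: position i shifts by key[i mod 2].
Undoing it on yofmmow: y−5=t, o−10=e, f−5=a, m−10=c, m−5=h, o−10=e, w−5=r.

teacher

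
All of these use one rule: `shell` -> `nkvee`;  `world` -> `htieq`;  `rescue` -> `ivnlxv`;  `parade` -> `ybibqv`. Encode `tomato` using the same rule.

stjbst

s(18)→n(13) and h(7)→k(10) fit y≡5x+1 (mod 26); the inverse of 5 mod 26 is 21. Treating letters as 0–25, the rule is x ↦ 5x + 1 (mod 26).
Applying it to tomato: t(19)→5·19+1≡18=s; o(14)→5·14+1≡19=t; m(12)→5·12+1≡9=j; a(0)→5·0+1≡1=b; t(19)→5·19+1≡18=s; o(14)→5·14+1≡19=t (all mod 26).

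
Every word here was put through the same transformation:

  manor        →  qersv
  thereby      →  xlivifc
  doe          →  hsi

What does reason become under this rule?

Compare letters: m→q is +4, a→e is +4, n→r is +4 — a constant shift. Every letter moves 4 places later in the alphabet, wrapping around z→a.
On reason: r+4=v, e+4=i, a+4=e, s+4=w, o+4=s, n+4=r.

viewsr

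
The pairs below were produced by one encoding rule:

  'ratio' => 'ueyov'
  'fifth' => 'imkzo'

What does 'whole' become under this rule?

In ratio: r→u is +3, a→e is +4, t→y is +5, i→o is +6 — the shift increases by 1 each position. Each letter shifts forward by (position + 3), i.e. 3, 4, 5, … — the shift grows by one for each successive letter.
On whole: w+3=z, h+4=l, o+5=t, l+6=r, e+7=l.

zltrl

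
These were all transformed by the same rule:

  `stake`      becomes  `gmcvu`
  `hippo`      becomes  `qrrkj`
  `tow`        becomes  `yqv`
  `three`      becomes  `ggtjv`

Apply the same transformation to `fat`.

The output letters match the input read backwards, each shifted +2: stake reversed is ekats. Read the word backwards and shift each letter +2.
On fat: reverse → taf; then shift: t+2=v, a+2=c, f+2=h.

vch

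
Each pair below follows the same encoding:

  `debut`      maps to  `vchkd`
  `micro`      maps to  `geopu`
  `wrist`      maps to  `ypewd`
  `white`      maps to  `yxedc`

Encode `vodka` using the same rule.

This is an affine cipher: with a=0,…,z=25, each position x becomes (7x+0) mod 26.
On vodka: v(21)→7·21+0≡17=r; o(14)→7·14+0≡20=u; d(3)→7·3+0≡21=v; k(10)→7·10+0≡18=s; a(0)→7·0+0≡0=a (all mod 26).

ruvsa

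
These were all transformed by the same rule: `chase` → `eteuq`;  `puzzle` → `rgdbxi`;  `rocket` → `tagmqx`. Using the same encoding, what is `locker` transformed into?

nagmqv

The shifts repeat in a cycle of length 3: positions 0,1,… shift by +2, +12, +4, then the pattern repeats.
For locker: l+2=n, o+12=a, c+4=g, k+2=m, e+12=q, r+4=v.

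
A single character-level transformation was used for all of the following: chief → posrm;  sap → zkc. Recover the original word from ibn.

The output letters match the input read backwards, each shifted +10: chief reversed is feihc. Two steps: reverse the string, then apply a Caesar shift of +10.
Decoding ibn: shift back: i−10=y, b−10=r, n−10=d → yrd; then reverse → dry.

dry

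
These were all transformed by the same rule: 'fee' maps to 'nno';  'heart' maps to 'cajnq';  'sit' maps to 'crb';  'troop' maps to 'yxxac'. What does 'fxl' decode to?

Read the word backwards and shift each letter +9.
Decoding fxl: shift back: f−9=w, x−9=o, l−9=c → woc; then reverse → cow.

cow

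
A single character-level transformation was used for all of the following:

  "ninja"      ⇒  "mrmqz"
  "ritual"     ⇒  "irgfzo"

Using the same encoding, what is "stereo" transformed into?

Each pair mirrors across the alphabet (n↔m, i↔r, n↔m): positions sum to 25. This is the alphabet-reversal cipher (Atbash): a becomes z, b becomes y, etc.
Applying it to stereo: s↔h, t↔g, e↔v, r↔i, e↔v, o↔l.

hgvivl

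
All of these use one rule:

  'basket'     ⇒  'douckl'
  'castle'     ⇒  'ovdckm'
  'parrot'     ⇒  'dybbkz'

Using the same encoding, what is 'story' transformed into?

ibydc

The output letters match the input read backwards, each shifted +10: basket reversed is teksab. The word is reversed, then every letter is shifted forward by 10.
For story: reverse → yrots; then shift: y+10=i, r+10=b, o+10=y, t+10=d, s+10=c.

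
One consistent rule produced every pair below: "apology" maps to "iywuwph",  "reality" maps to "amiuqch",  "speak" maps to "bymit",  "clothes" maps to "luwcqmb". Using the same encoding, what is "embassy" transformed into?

mvkibbh

The rule splits by letter class: vowels +8, consonants +9.
Applying it to embassy: e(vowel)+8=m, m(cons)+9=v, b(cons)+9=k, a(vowel)+8=i, s(cons)+9=b, s(cons)+9=b, y(cons)+9=h.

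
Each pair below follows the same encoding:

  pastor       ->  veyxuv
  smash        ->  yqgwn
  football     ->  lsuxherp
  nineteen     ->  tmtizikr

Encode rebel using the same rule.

It's a Vigenère-style cipher with numeric key [6,4]: position i shifts by key[i mod 2].
Applying it to rebel: r+6=x, e+4=i, b+6=h, e+4=i, l+6=r.

xihir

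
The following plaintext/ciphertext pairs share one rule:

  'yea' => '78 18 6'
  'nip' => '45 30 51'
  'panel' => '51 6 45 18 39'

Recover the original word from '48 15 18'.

y(#25)→78 and e(#5)→18: differences scale by 3, so n = 3·pos + 3. With a=1..z=26, the number is 3·pos + 3.
Reversing it on 48 15 18: 48→(48−3)÷3=15=o, 15→(15−3)÷3=4=d, 18→(18−3)÷3=5=e.

ode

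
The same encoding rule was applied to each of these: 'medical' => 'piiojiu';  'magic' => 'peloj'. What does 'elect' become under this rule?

In medical: m→p is +3, e→i is +4, d→i is +5, i→o is +6 — the shift increases by 1 each position. Each letter shifts forward by (position + 3), i.e. 3, 4, 5, … — the shift grows by one for each successive letter.
On elect: e+3=h, l+4=p, e+5=j, c+6=i, t+7=a.

hpjia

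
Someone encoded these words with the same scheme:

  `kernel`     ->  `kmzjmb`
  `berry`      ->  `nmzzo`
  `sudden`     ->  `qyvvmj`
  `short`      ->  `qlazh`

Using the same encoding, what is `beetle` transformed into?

This is an affine cipher: with a=0,…,z=25, each position x becomes (17x+22) mod 26.
For beetle: b(1)→17·1+22≡13=n; e(4)→17·4+22≡12=m; e(4)→17·4+22≡12=m; t(19)→17·19+22≡7=h; l(11)→17·11+22≡1=b; e(4)→17·4+22≡12=m (all mod 26).

nmmhbm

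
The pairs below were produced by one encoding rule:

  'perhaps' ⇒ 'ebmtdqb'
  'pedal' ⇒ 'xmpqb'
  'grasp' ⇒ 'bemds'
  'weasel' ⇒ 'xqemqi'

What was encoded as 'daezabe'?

sponsor

The output letters match the input read backwards, each shifted +12: perhaps reversed is spahrep. Read the word backwards and shift each letter +12.
Reversing it on daezabe: shift back: d−12=r, a−12=o, e−12=s, z−12=n, a−12=o, b−12=p, e−12=s → rosnops; then reverse → sponsor.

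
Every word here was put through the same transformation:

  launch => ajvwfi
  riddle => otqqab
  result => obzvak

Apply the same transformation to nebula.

wbuvaj

Each letter's alphabet position (a=0..z=25) is mapped through 11·x+9 mod 26 — an affine cipher.
Applying it to nebula: n(13)→11·13+9≡22=w; e(4)→11·4+9≡1=b; b(1)→11·1+9≡20=u; u(20)→11·20+9≡21=v; l(11)→11·11+9≡0=a; a(0)→11·0+9≡9=j (all mod 26).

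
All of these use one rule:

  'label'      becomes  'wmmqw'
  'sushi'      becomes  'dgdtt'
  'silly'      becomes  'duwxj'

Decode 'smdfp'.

haste

Shifts by position in label: pos 0: l→w (+11), pos 1: a→m (+12), pos 2: b→m (+11), pos 3: e→q (+12) — repeating every 2. A repeating key of period 2 is used — shifts +11, +12 over and over.
Reversing it on smdfp: s−11=h, m−12=a, d−11=s, f−12=t, p−11=e.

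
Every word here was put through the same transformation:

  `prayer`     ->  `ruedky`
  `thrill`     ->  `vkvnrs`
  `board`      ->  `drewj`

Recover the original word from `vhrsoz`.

Letter i (0-indexed) is shifted by i+2, so successive shifts are 2, 3, 4, ….
Undoing it on vhrsoz: v−2=t, h−3=e, r−4=n, s−5=n, o−6=i, z−7=s.

tennis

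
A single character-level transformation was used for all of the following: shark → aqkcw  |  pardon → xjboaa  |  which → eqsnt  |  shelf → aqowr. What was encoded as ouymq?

Each letter shifts forward by (position + 8), i.e. 8, 9, 10, … — the shift grows by one for each successive letter.
Decoding ouymq: o−8=g, u−9=l, y−10=o, m−11=b, q−12=e.

globe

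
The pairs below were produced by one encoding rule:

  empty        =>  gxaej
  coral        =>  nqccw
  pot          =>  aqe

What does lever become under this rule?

The rule splits by letter class: vowels +2, consonants +11.
On lever: l(cons)+11=w, e(vowel)+2=g, v(cons)+11=g, e(vowel)+2=g, r(cons)+11=c.

wgggc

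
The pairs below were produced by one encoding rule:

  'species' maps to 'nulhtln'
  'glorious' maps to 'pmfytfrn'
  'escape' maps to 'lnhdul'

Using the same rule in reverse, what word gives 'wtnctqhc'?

distinct

s(18)→n(13) and p(15)→u(20) fit y≡15x+3 (mod 26); the inverse of 15 mod 26 is 7. Treating letters as 0–25, the rule is x ↦ 15x + 3 (mod 26).
Decoding wtnctqhc: w(22)→7·(22−3)≡3=d; t(19)→7·(19−3)≡8=i; n(13)→7·(13−3)≡18=s; c(2)→7·(2−3)≡19=t; t(19)→7·(19−3)≡8=i; q(16)→7·(16−3)≡13=n; h(7)→7·(7−3)≡2=c; c(2)→7·(2−3)≡19=t (all mod 26).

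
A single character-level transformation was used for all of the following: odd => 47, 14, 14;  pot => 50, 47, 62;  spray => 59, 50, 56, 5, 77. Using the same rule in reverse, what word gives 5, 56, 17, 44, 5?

o(#15)→47 and d(#4)→14: differences scale by 3, so n = 3·pos + 2. The formula is n = 3×(alphabet index, a=1) + 2.
Undoing it on 5, 56, 17, 44, 5: 5→(5−2)÷3=1=a, 56→(56−2)÷3=18=r, 17→(17−2)÷3=5=e, 44→(44−2)÷3=14=n, 5→(5−2)÷3=1=a.

arena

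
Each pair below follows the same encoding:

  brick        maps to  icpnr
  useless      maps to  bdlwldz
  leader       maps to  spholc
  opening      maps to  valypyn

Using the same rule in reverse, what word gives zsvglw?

Shifts by position in brick: pos 0: b→i (+7), pos 1: r→c (+11), pos 2: i→p (+7), pos 3: c→n (+11) — repeating every 2. A repeating key of period 2 is used — shifts +7, +11 over and over.
Undoing it on zsvglw: z−7=s, s−11=h, v−7=o, g−11=v, l−7=e, w−11=l.

shovel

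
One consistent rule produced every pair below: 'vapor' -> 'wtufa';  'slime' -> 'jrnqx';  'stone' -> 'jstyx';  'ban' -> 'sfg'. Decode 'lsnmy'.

thing

The output letters match the input read backwards, each shifted +5: vapor reversed is ropav. Read the word backwards and shift each letter +5.
Undoing it on lsnmy: shift back: l−5=g, s−5=n, n−5=i, m−5=h, y−5=t → gniht; then reverse → thing.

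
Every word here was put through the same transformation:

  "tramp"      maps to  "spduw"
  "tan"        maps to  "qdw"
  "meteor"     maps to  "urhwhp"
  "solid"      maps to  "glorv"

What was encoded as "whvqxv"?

Two steps: reverse the string, then apply a Caesar shift of +3.
Reversing it on whvqxv: shift back: w−3=t, h−3=e, v−3=s, q−3=n, x−3=u, v−3=s → tesnus; then reverse → sunset.

sunset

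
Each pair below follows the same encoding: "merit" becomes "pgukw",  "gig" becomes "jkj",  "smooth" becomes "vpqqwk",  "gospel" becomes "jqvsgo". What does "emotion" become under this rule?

The shift depends on letter class: consonant m→p is +3, but vowel e→g is +2. Two shifts are in play — +2 for a/e/i/o/u, +3 for every other letter.
Applying it to emotion: e(vowel)+2=g, m(cons)+3=p, o(vowel)+2=q, t(cons)+3=w, i(vowel)+2=k, o(vowel)+2=q, n(cons)+3=q.

gpqwkqq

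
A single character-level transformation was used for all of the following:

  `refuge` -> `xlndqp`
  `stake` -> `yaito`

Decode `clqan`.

In refuge: r→x is +6, e→l is +7, f→n is +8, u→d is +9 — the shift increases by 1 each position. Letter i (0-indexed) is shifted by i+6, so successive shifts are 6, 7, 8, ….
Undoing it on clqan: c−6=w, l−7=e, q−8=i, a−9=r, n−10=d.

weird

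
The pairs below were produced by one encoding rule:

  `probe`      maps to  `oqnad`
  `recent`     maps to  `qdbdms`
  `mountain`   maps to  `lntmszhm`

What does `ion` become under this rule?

Every letter moves 25 places later in the alphabet, wrapping around z→a.
For ion: i+25=h, o+25=n, n+25=m.

hnm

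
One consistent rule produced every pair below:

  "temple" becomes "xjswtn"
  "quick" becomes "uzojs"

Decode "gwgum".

crane

Each letter shifts forward by (position + 4), i.e. 4, 5, 6, … — the shift grows by one for each successive letter.
Reversing it on gwgum: g−4=c, w−5=r, g−6=a, u−7=n, m−8=e.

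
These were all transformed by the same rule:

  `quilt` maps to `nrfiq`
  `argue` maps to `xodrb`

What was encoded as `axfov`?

dairy

Each letter is shifted forward by 23 in the alphabet (a Caesar shift of +23).
Reversing it on axfov: a−23=d, x−23=a, f−23=i, o−23=r, v−23=y.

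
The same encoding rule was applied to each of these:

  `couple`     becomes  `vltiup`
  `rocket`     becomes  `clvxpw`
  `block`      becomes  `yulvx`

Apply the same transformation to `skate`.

zxbwp

c(2)→v(21) and o(14)→l(11) fit y≡23x+1 (mod 26); the inverse of 23 mod 26 is 17. This is an affine cipher: with a=0,…,z=25, each position x becomes (23x+1) mod 26.
Applying it to skate: s(18)→23·18+1≡25=z; k(10)→23·10+1≡23=x; a(0)→23·0+1≡1=b; t(19)→23·19+1≡22=w; e(4)→23·4+1≡15=p (all mod 26).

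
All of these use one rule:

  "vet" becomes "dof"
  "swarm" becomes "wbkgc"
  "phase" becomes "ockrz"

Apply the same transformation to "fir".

The output letters match the input read backwards, each shifted +10: vet reversed is tev. Read the word backwards and shift each letter +10.
For fir: reverse → rif; then shift: r+10=b, i+10=s, f+10=p.

bsp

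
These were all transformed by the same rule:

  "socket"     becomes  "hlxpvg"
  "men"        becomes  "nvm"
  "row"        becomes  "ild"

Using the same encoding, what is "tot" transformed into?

glg

Each pair mirrors across the alphabet (s↔h, o↔l, c↔x): positions sum to 25. Each letter is replaced by its mirror in the alphabet: a↔z, b↔y, c↔x, and so on (the Atbash cipher).
Applying it to tot: t↔g, o↔l, t↔g.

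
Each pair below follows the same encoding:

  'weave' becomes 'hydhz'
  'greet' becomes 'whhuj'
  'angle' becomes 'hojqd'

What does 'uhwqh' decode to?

enter

The output letters match the input read backwards, each shifted +3: weave reversed is evaew. The word is reversed, then every letter is shifted forward by 3.
Decoding uhwqh: shift back: u−3=r, h−3=e, w−3=t, q−3=n, h−3=e → retne; then reverse → enter.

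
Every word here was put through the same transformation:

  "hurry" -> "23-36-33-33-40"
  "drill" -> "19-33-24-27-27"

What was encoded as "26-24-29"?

kin

h is letter #8 and maps to 23: an offset of 15. Each letter is replaced by its alphabet position (a=1..z=26) + 15.
Decoding 26-24-29: 26→(26−15)÷1=11=k, 24→(24−15)÷1=9=i, 29→(29−15)÷1=14=n.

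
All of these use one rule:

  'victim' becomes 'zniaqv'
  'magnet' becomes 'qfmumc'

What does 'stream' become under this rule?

wyxliv

Letter i (0-indexed) is shifted by i+4, so successive shifts are 4, 5, 6, ….
On stream: s+4=w, t+5=y, r+6=x, e+7=l, a+8=i, m+9=v.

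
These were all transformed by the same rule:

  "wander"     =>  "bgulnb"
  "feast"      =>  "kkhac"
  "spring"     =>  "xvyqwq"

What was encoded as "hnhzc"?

chart

In wander: w→b is +5, a→g is +6, n→u is +7, d→l is +8 — the shift increases by 1 each position. The shift increases by 1 at each position, starting from +5: 5, 6, 7, ….
Reversing it on hnhzc: h−5=c, n−6=h, h−7=a, z−8=r, c−9=t.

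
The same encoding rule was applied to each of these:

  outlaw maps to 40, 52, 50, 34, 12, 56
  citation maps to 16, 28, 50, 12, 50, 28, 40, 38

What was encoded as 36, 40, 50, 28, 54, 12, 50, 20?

o(#15)→40 and u(#21)→52: differences scale by 2, so n = 2·pos + 10. The formula is n = 2×(alphabet index, a=1) + 10.
Decoding 36, 40, 50, 28, 54, 12, 50, 20: 36→(36−10)÷2=13=m, 40→(40−10)÷2=15=o, 50→(50−10)÷2=20=t, 28→(28−10)÷2=9=i, 54→(54−10)÷2=22=v, 12→(12−10)÷2=1=a, 50→(50−10)÷2=20=t, 20→(20−10)÷2=5=e.

motivate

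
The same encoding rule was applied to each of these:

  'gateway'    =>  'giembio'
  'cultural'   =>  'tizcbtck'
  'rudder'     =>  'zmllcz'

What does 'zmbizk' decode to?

The output letters match the input read backwards, each shifted +8: gateway reversed is yawetag. The word is reversed, then every letter is shifted forward by 8.
Undoing it on zmbizk: shift back: z−8=r, m−8=e, b−8=t, i−8=a, z−8=r, k−8=c → retarc; then reverse → crater.

crater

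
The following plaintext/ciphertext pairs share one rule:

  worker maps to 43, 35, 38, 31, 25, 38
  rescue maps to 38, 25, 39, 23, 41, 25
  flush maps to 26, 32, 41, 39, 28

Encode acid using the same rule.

21, 23, 29, 24

w is letter #23 and maps to 43: an offset of 20. Each letter is replaced by its alphabet position (a=1..z=26) + 20.
Applying it to acid: a=1→21, c=3→23, i=9→29, d=4→24.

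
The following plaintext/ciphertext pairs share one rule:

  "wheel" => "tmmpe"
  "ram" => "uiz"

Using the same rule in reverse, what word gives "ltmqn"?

field

The output letters match the input read backwards, each shifted +8: wheel reversed is leehw. The word is reversed, then every letter is shifted forward by 8.
Reversing it on ltmqn: shift back: l−8=d, t−8=l, m−8=e, q−8=i, n−8=f → dleif; then reverse → field.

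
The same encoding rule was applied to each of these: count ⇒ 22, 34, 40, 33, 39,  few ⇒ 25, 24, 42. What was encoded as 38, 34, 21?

sob

c is letter #3 and maps to 22: an offset of 19. Letters become their 1-based position plus 19 (so a→20, b→21, …).
Undoing it on 38, 34, 21: 38→(38−19)÷1=19=s, 34→(34−19)÷1=15=o, 21→(21−19)÷1=2=b.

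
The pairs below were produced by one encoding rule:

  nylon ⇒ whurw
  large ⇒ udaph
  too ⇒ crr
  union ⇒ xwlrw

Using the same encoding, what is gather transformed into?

The shift depends on letter class: consonant n→w is +9, but vowel o→r is +3. Vowels shift forward by 3 and consonants shift forward by 9.
For gather: g(cons)+9=p, a(vowel)+3=d, t(cons)+9=c, h(cons)+9=q, e(vowel)+3=h, r(cons)+9=a.

pdcqha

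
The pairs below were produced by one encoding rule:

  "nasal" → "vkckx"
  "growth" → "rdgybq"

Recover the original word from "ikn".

day

The output letters match the input read backwards, each shifted +10: nasal reversed is lasan. Two steps: reverse the string, then apply a Caesar shift of +10.
Decoding ikn: shift back: i−10=y, k−10=a, n−10=d → yad; then reverse → day.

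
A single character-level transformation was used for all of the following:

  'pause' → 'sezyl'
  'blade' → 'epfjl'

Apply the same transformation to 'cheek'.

In pause: p→s is +3, a→e is +4, u→z is +5, s→y is +6 — the shift increases by 1 each position. Letter i (0-indexed) is shifted by i+3, so successive shifts are 3, 4, 5, ….
Applying it to cheek: c+3=f, h+4=l, e+5=j, e+6=k, k+7=r.

fljkr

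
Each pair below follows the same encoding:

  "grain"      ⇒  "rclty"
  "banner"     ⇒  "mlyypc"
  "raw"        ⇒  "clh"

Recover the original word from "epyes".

Compare letters: g→r is +11, r→c is +11, a→l is +11 — a constant shift. Each letter is shifted forward by 11 in the alphabet (a Caesar shift of +11).
Undoing it on epyes: e−11=t, p−11=e, y−11=n, e−11=t, s−11=h.

tenth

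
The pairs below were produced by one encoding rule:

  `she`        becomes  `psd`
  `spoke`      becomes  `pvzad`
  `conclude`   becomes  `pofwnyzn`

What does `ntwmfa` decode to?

The output letters match the input read backwards, each shifted +11: she reversed is ehs. Two steps: reverse the string, then apply a Caesar shift of +11.
Reversing it on ntwmfa: shift back: n−11=c, t−11=i, w−11=l, m−11=b, f−11=u, a−11=p → cilbup; then reverse → public.

public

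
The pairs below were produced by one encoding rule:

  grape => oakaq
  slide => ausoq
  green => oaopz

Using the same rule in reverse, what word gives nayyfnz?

frontal

Letter i (0-indexed) is shifted by i+8, so successive shifts are 8, 9, 10, ….
Decoding nayyfnz: n−8=f, a−9=r, y−10=o, y−11=n, f−12=t, n−13=a, z−14=l.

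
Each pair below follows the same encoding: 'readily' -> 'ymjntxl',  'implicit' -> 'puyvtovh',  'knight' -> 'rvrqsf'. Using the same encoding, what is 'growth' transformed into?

In readily: r→y is +7, e→m is +8, a→j is +9, d→n is +10 — the shift increases by 1 each position. The shift increases by 1 at each position, starting from +7: 7, 8, 9, ….
Applying it to growth: g+7=n, r+8=z, o+9=x, w+10=g, t+11=e, h+12=t.

nzxget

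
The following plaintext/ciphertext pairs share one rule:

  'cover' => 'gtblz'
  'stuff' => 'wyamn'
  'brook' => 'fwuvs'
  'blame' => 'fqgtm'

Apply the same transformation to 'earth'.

In cover: c→g is +4, o→t is +5, v→b is +6, e→l is +7 — the shift increases by 1 each position. Letter i (0-indexed) is shifted by i+4, so successive shifts are 4, 5, 6, ….
On earth: e+4=i, a+5=f, r+6=x, t+7=a, h+8=p.

ifxap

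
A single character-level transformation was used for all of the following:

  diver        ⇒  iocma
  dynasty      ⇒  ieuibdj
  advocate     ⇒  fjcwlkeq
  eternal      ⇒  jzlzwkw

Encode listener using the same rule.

qozbnxpd

In diver: d→i is +5, i→o is +6, v→c is +7, e→m is +8 — the shift increases by 1 each position. The shift increases by 1 at each position, starting from +5: 5, 6, 7, ….
Applying it to listener: l+5=q, i+6=o, s+7=z, t+8=b, e+9=n, n+10=x, e+11=p, r+12=d.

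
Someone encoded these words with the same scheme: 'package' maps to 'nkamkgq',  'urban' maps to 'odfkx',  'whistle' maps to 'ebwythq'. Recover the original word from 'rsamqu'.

p(15)→n(13) and a(0)→k(10) fit y≡21x+10 (mod 26); the inverse of 21 mod 26 is 5. Treating letters as 0–25, the rule is x ↦ 21x + 10 (mod 26).
Reversing it on rsamqu: r(17)→5·(17−10)≡9=j; s(18)→5·(18−10)≡14=o; a(0)→5·(0−10)≡2=c; m(12)→5·(12−10)≡10=k; q(16)→5·(16−10)≡4=e; u(20)→5·(20−10)≡24=y (all mod 26).

jockey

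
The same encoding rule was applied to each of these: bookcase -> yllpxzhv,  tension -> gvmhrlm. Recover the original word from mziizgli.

Each pair mirrors across the alphabet (b↔y, o↔l, o↔l): positions sum to 25. This is the alphabet-reversal cipher (Atbash): a becomes z, b becomes y, etc.
Reversing it on mziizgli: m↔n, z↔a, i↔r, i↔r, z↔a, g↔t, l↔o, i↔r.

narrator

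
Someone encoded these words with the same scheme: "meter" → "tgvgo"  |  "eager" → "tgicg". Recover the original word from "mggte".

creek

The output letters match the input read backwards, each shifted +2: meter reversed is retem. The word is reversed, then every letter is shifted forward by 2.
Undoing it on mggte: shift back: m−2=k, g−2=e, g−2=e, t−2=r, e−2=c → keerc; then reverse → creek.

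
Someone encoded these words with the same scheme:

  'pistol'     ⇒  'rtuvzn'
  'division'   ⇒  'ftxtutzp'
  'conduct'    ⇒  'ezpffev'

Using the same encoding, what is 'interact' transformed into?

The shift depends on letter class: consonant p→r is +2, but vowel i→t is +11. Two shifts are in play — +11 for a/e/i/o/u, +2 for every other letter.
For interact: i(vowel)+11=t, n(cons)+2=p, t(cons)+2=v, e(vowel)+11=p, r(cons)+2=t, a(vowel)+11=l, c(cons)+2=e, t(cons)+2=v.

tpvptlev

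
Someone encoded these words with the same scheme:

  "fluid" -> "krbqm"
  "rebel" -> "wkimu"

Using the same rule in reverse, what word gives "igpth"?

daily

In fluid: f→k is +5, l→r is +6, u→b is +7, i→q is +8 — the shift increases by 1 each position. Letter i (0-indexed) is shifted by i+5, so successive shifts are 5, 6, 7, ….
Undoing it on igpth: i−5=d, g−6=a, p−7=i, t−8=l, h−9=y.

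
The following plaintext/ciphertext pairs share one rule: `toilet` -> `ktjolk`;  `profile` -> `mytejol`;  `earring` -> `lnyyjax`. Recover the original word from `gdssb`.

buddy

t(19)→k(10) and o(14)→t(19) fit y≡19x+13 (mod 26); the inverse of 19 mod 26 is 11. Each letter's alphabet position (a=0..z=25) is mapped through 19·x+13 mod 26 — an affine cipher.
Reversing it on gdssb: g(6)→11·(6−13)≡1=b; d(3)→11·(3−13)≡20=u; s(18)→11·(18−13)≡3=d; s(18)→11·(18−13)≡3=d; b(1)→11·(1−13)≡24=y (all mod 26).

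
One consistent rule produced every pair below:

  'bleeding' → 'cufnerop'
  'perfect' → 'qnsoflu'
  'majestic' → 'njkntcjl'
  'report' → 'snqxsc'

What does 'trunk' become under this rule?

A repeating key of period 2 is used — shifts +1, +9 over and over.
On trunk: t+1=u, r+9=a, u+1=v, n+9=w, k+1=l.

uavwl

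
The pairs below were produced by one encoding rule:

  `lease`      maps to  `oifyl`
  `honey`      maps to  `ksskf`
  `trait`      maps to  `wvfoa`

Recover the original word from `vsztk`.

In lease: l→o is +3, e→i is +4, a→f is +5, s→y is +6 — the shift increases by 1 each position. The shift increases by 1 at each position, starting from +3: 3, 4, 5, ….
Decoding vsztk: v−3=s, s−4=o, z−5=u, t−6=n, k−7=d.

sound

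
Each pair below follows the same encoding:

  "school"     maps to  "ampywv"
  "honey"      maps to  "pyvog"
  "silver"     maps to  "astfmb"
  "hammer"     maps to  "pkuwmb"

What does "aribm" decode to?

share

Shifts by position in school: pos 0: s→a (+8), pos 1: c→m (+10), pos 2: h→p (+8), pos 3: o→y (+10) — repeating every 2. It's a Vigenère-style cipher with numeric key [8,10]: position i shifts by key[i mod 2].
Decoding aribm: a−8=s, r−10=h, i−8=a, b−10=r, m−8=e.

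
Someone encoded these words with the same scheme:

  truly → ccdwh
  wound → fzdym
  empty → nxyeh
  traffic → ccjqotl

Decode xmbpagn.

observe

Shifts by position in truly: pos 0: t→c (+9), pos 1: r→c (+11), pos 2: u→d (+9), pos 3: l→w (+11) — repeating every 2. The shifts repeat in a cycle of length 2: positions 0,1,… shift by +9, +11, then the pattern repeats.
Reversing it on xmbpagn: x−9=o, m−11=b, b−9=s, p−11=e, a−9=r, g−11=v, n−9=e.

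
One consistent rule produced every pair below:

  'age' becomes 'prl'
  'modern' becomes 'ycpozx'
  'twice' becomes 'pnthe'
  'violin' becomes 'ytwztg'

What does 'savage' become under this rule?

prlgld

The output letters match the input read backwards, each shifted +11: age reversed is ega. The word is reversed, then every letter is shifted forward by 11.
Applying it to savage: reverse → egavas; then shift: e+11=p, g+11=r, a+11=l, v+11=g, a+11=l, s+11=d.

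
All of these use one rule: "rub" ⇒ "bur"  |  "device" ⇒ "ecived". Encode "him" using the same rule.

The output letters match the input read backwards: rub reversed is bur. The word is simply reversed.
Applying it to him: reverse → mih.

mih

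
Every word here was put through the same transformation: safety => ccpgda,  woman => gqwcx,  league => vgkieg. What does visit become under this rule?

Shifts by position in safety: pos 0: s→c (+10), pos 1: a→c (+2), pos 2: f→p (+10), pos 3: e→g (+2) — repeating every 2. It's a Vigenère-style cipher with numeric key [10,2]: position i shifts by key[i mod 2].
For visit: v+10=f, i+2=k, s+10=c, i+2=k, t+10=d.

fkckd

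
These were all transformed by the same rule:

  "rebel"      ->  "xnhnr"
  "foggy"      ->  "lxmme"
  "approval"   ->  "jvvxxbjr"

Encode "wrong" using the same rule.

Vowels shift forward by 9 and consonants shift forward by 6.
Applying it to wrong: w(cons)+6=c, r(cons)+6=x, o(vowel)+9=x, n(cons)+6=t, g(cons)+6=m.

cxxtm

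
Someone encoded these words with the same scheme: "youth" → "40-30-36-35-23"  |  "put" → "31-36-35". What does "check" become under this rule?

18-23-20-18-26

y is letter #25 and maps to 40: an offset of 15. The number is (letter's place in the alphabet, a=1) + 15.
Applying it to check: c=3→18, h=8→23, e=5→20, c=3→18, k=11→26.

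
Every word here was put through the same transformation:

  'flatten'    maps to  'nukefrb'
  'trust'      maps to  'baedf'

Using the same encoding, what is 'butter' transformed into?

Letter i (0-indexed) is shifted by i+8, so successive shifts are 8, 9, 10, ….
On butter: b+8=j, u+9=d, t+10=d, t+11=e, e+12=q, r+13=e.

jddeqe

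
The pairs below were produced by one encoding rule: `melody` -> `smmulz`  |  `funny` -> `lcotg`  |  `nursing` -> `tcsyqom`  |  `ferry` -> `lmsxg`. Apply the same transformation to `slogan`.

Shifts by position in melody: pos 0: m→s (+6), pos 1: e→m (+8), pos 2: l→m (+1), pos 3: o→u (+6), pos 4: d→l (+8), pos 5: y→z (+1) — repeating every 3. It's a Vigenère-style cipher with numeric key [6,8,1]: position i shifts by key[i mod 3].
For slogan: s+6=y, l+8=t, o+1=p, g+6=m, a+8=i, n+1=o.

ytpmio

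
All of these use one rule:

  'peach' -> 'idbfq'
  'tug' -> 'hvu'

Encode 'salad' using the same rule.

ebmbt

The output letters match the input read backwards, each shifted +1: peach reversed is hcaep. Two steps: reverse the string, then apply a Caesar shift of +1.
For salad: reverse → dalas; then shift: d+1=e, a+1=b, l+1=m, a+1=b, s+1=t.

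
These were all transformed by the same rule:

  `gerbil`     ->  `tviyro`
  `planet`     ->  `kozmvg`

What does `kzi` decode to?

par

This is the alphabet-reversal cipher (Atbash): a becomes z, b becomes y, etc.
Undoing it on kzi: k↔p, z↔a, i↔r.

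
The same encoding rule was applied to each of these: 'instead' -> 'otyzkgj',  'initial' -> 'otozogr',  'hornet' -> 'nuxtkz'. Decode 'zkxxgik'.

terrace

Compare letters: i→o is +6, n→t is +6, s→y is +6 — a constant shift. This is a Caesar cipher with shift 6.
Reversing it on zkxxgik: z−6=t, k−6=e, x−6=r, x−6=r, g−6=a, i−6=c, k−6=e.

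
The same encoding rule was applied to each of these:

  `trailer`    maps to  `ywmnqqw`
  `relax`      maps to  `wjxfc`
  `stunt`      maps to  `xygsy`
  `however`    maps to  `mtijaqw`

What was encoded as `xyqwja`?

stereo

Shifts by position in trailer: pos 0: t→y (+5), pos 1: r→w (+5), pos 2: a→m (+12), pos 3: i→n (+5), pos 4: l→q (+5), pos 5: e→q (+12) — repeating every 3. The shifts repeat in a cycle of length 3: positions 0,1,… shift by +5, +5, +12, then the pattern repeats.
Decoding xyqwja: x−5=s, y−5=t, q−12=e, w−5=r, j−5=e, a−12=o.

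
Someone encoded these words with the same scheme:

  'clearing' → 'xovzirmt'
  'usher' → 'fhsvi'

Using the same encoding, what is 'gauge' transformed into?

Each pair mirrors across the alphabet (c↔x, l↔o, e↔v): positions sum to 25. Each letter is replaced by its mirror in the alphabet: a↔z, b↔y, c↔x, and so on (the Atbash cipher).
For gauge: g↔t, a↔z, u↔f, g↔t, e↔v.

tzftv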